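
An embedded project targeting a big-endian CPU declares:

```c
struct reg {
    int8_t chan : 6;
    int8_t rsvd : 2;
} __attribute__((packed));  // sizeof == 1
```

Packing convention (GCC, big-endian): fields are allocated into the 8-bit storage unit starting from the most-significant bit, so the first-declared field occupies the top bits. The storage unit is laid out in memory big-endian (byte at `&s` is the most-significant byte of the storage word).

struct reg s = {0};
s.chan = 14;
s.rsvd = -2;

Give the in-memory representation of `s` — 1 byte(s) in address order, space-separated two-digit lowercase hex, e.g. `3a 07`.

3a

[2+:6] chan=14 & 0x3f = 0xe; word=0x38
[0+:2] rsvd=-2 & 0x3 = 0x2; word=0x3a
word = 0x3a → big-endian bytes:
  [0]=0x3a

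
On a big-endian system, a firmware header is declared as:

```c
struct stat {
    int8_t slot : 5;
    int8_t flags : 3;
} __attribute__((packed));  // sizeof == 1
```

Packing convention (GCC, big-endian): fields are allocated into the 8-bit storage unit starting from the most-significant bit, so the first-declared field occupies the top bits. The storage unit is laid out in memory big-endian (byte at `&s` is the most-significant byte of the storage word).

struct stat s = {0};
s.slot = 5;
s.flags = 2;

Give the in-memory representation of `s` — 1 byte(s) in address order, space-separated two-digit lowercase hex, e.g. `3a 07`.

2a

slot:5 = 5 → 0x5 << 3 → word 0x28
flags:3 = 2 → 0x2 << 0 → word 0x2a
word = 0x2a → big-endian bytes:
  [0]=0x2a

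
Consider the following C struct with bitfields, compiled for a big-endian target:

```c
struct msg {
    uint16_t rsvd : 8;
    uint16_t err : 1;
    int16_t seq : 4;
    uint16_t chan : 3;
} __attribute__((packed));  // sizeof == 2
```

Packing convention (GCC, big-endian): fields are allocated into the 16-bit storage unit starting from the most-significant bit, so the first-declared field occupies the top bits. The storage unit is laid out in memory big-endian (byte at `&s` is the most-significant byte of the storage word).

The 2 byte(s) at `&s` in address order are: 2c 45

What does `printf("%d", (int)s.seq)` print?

[0]=0x2c [1]=0x45 (big-endian) → word 0x2c45
rsvd:8 @ bit 8 → (0x2c45>>8)&0xff = 0x2c
err:1 @ bit 7 → (0x2c45>>7)&0x1 = 0x0
seq:4 @ bit 3 → (0x2c45>>3)&0xf = 0x8  ←
chan:3 @ bit 0 → (0x2c45>>0)&0x7 = 0x5
seq signed 4b, MSB=1: 8 - 16 = -8

-8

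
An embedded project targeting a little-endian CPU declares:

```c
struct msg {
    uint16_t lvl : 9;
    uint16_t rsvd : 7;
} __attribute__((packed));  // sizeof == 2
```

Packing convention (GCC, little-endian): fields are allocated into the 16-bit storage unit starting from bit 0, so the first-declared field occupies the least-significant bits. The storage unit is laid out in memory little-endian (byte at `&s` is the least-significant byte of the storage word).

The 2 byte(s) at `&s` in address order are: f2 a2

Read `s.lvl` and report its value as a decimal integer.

[0]=0xf2 [1]=0xa2 (little-endian) → word 0xa2f2
lvl [0+:9] = (word>>0) & 0x1ff = 242  ←
rsvd [9+:7] = (word>>9) & 0x7f = 81

242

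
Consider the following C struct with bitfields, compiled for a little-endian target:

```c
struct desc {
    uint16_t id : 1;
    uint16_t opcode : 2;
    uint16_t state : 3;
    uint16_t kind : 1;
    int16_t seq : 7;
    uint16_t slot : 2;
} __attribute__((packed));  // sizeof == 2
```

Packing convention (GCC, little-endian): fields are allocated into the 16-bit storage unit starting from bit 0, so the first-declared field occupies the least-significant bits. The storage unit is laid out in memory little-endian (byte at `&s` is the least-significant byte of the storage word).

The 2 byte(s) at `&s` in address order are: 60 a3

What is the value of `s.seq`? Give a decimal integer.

[0]=0x60 [1]=0xa3 (little-endian) → word 0xa360
id [0+:1] = (word>>0) & 0x1 = 0
opcode [1+:2] = (word>>1) & 0x3 = 0
state [3+:3] = (word>>3) & 0x7 = 4
kind [6+:1] = (word>>6) & 0x1 = 1
seq [7+:7] = (word>>7) & 0x7f = 70  ←
slot [14+:2] = (word>>14) & 0x3 = 2
seq signed 7b, MSB=1: 70 - 128 = -58

-58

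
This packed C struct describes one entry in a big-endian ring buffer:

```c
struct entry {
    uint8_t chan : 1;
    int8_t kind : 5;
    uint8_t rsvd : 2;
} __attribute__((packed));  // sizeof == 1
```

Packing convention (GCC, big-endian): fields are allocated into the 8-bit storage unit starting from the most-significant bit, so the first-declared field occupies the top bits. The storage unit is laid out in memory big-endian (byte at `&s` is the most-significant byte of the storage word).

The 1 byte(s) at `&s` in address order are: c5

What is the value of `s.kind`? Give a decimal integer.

[0]=0xc5 (big-endian) → word 0xc5
chan:1 @ bit 7 → (0xc5>>7)&0x1 = 0x1
kind:5 @ bit 2 → (0xc5>>2)&0x1f = 0x11  ←
rsvd:2 @ bit 0 → (0xc5>>0)&0x3 = 0x1
kind signed 5b, MSB=1: 17 - 32 = -15

-15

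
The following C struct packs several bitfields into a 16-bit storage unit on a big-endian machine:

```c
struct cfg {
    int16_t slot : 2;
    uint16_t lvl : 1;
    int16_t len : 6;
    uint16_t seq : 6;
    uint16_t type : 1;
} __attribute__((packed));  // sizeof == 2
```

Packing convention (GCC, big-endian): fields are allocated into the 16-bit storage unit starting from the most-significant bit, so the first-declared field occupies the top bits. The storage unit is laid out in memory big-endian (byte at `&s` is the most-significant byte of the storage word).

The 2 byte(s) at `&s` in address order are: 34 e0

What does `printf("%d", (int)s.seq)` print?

48

[0]=0x34 [1]=0xe0 (big-endian) → word 0x34e0
slot [14+:2] = (word>>14) & 0x3 = 0
lvl [13+:1] = (word>>13) & 0x1 = 1
len [7+:6] = (word>>7) & 0x3f = 41
seq [1+:6] = (word>>1) & 0x3f = 48  ←
type [0+:1] = (word>>0) & 0x1 = 0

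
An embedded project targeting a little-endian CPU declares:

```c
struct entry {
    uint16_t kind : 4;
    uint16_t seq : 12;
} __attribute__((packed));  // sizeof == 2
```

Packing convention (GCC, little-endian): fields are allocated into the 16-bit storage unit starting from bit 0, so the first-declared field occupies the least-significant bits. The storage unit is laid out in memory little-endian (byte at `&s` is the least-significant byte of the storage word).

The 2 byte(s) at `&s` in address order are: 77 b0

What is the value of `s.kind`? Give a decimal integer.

[0]=0x77 [1]=0xb0 (little-endian) → word 0xb077
kind [0+:4] = (word>>0) & 0xf = 7  ←
seq [4+:12] = (word>>4) & 0xfff = 2823

7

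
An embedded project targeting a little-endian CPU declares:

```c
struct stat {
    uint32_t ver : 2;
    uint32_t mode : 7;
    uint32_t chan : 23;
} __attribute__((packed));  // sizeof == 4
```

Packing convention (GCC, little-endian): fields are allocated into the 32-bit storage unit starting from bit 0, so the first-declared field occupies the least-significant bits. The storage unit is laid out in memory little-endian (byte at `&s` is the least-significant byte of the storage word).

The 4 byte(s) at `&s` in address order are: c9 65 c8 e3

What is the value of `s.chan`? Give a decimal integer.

[0]=0xc9 [1]=0x65 [2]=0xc8 [3]=0xe3 (little-endian) → word 0xe3c865c9
ver:2 @ bit 0 → (0xe3c865c9>>0)&0x3 = 0x1
mode:7 @ bit 2 → (0xe3c865c9>>2)&0x7f = 0x72
chan:23 @ bit 9 → (0xe3c865c9>>9)&0x7fffff = 0x71e432  ←

7463986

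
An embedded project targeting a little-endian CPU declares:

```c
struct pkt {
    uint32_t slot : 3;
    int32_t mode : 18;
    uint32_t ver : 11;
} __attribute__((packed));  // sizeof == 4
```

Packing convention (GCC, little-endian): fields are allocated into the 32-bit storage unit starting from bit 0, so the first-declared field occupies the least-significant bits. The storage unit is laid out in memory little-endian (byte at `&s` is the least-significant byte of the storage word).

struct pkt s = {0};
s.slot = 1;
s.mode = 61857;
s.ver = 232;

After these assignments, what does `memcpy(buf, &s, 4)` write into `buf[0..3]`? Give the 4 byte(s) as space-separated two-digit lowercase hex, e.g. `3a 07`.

09 8d 07 1d

[0+:3] slot=1 & 0x7 = 0x1; word=0x00000001
[3+:18] mode=61857 & 0x3ffff = 0xf1a1; word=0x00078d09
[21+:11] ver=232 & 0x7ff = 0xe8; word=0x1d078d09
word = 0x1d078d09 → little-endian bytes:
  [0]=0x09  [1]=0x8d  [2]=0x07  [3]=0x1d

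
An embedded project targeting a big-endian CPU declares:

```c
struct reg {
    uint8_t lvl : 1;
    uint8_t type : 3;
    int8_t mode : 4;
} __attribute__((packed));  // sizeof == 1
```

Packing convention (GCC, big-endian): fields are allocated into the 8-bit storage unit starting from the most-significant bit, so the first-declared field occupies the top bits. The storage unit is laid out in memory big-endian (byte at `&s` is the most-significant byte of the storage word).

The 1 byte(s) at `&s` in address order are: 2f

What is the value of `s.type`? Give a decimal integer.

2

[0]=0x2f (big-endian) → word 0x2f
lvl [7+:1] = (word>>7) & 0x1 = 0
type [4+:3] = (word>>4) & 0x7 = 2  ←
mode [0+:4] = (word>>0) & 0xf = 15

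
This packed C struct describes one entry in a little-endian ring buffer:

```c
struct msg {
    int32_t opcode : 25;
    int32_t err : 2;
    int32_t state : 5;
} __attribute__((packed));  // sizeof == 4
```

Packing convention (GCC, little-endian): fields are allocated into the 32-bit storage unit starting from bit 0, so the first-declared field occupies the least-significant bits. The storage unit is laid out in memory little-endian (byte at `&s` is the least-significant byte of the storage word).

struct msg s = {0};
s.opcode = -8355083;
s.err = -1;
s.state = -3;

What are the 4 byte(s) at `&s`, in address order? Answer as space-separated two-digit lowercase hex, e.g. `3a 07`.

f5 82 80 ef

[0+:25] opcode=-8355083 & 0x1ffffff = 0x18082f5; word=0x018082f5
[25+:2] err=-1 & 0x3 = 0x3; word=0x078082f5
[27+:5] state=-3 & 0x1f = 0x1d; word=0xef8082f5
word = 0xef8082f5 → little-endian bytes:
  [0]=0xf5  [1]=0x82  [2]=0x80  [3]=0xef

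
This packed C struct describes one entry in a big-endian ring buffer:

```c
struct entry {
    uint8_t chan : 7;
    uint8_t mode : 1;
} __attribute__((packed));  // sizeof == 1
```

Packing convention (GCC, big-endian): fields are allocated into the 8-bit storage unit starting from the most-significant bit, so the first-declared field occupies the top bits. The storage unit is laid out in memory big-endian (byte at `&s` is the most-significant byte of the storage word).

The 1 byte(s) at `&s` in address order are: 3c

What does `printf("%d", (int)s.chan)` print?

30

[0]=0x3c (big-endian) → word 0x3c
chan [1+:7] = (word>>1) & 0x7f = 30  ←
mode [0+:1] = (word>>0) & 0x1 = 0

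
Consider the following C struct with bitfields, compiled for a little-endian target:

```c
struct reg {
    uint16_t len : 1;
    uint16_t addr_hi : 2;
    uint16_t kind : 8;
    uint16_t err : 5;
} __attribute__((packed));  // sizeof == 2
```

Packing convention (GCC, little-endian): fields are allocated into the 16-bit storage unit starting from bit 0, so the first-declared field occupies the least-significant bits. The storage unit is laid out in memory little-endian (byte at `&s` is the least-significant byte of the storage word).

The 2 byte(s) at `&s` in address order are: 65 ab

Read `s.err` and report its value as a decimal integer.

21

[0]=0x65 [1]=0xab (little-endian) → word 0xab65
len:1 @ bit 0 → (0xab65>>0)&0x1 = 0x1
addr_hi:2 @ bit 1 → (0xab65>>1)&0x3 = 0x2
kind:8 @ bit 3 → (0xab65>>3)&0xff = 0x6c
err:5 @ bit 11 → (0xab65>>11)&0x1f = 0x15  ←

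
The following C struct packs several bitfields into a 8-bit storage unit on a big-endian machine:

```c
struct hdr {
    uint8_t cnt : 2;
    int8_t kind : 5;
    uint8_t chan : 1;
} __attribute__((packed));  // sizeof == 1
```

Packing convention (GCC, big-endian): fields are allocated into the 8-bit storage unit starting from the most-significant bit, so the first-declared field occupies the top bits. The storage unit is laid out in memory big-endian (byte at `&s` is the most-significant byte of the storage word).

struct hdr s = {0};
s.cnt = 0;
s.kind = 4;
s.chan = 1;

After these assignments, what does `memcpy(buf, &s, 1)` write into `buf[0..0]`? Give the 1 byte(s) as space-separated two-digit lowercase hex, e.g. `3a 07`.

cnt:2 = 0 → 0x0 << 6 → word 0x00
kind:5 = 4 → 0x4 << 1 → word 0x08
chan:1 = 1 → 0x1 << 0 → word 0x09
word = 0x09 → big-endian bytes:
  [0]=0x09

09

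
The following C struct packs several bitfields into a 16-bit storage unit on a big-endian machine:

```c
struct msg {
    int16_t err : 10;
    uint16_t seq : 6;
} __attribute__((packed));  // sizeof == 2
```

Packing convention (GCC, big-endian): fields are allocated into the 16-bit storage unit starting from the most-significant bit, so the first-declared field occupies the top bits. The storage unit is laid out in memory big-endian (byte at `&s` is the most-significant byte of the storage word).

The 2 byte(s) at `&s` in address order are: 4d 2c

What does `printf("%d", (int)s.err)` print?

[0]=0x4d [1]=0x2c (big-endian) → word 0x4d2c
err [6+:10] = (word>>6) & 0x3ff = 308  ←
seq [0+:6] = (word>>0) & 0x3f = 44
err signed 10b, MSB=0: value = 308

308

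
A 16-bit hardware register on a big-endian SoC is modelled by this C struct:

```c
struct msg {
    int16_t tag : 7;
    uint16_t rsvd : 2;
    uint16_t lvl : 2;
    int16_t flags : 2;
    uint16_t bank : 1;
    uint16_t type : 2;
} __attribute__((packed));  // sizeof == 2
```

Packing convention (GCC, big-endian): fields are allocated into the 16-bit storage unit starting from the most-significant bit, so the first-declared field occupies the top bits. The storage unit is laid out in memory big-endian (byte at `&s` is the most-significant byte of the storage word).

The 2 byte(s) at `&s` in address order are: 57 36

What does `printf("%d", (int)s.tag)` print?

[0]=0x57 [1]=0x36 (big-endian) → word 0x5736
tag [9+:7] = (word>>9) & 0x7f = 43  ←
rsvd [7+:2] = (word>>7) & 0x3 = 2
lvl [5+:2] = (word>>5) & 0x3 = 1
flags [3+:2] = (word>>3) & 0x3 = 2
bank [2+:1] = (word>>2) & 0x1 = 1
type [0+:2] = (word>>0) & 0x3 = 2
tag signed 7b, MSB=0: value = 43

43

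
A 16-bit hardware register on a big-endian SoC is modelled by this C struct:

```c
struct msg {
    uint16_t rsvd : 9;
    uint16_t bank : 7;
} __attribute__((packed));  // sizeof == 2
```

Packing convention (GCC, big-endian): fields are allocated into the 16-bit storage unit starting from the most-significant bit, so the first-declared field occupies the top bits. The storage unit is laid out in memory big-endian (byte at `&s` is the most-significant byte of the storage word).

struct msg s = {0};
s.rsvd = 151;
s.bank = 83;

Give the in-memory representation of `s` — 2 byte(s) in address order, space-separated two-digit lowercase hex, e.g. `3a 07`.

4b d3

[7+:9] rsvd=151 & 0x1ff = 0x97; word=0x4b80
[0+:7] bank=83 & 0x7f = 0x53; word=0x4bd3
word = 0x4bd3 → big-endian bytes:
  [0]=0x4b  [1]=0xd3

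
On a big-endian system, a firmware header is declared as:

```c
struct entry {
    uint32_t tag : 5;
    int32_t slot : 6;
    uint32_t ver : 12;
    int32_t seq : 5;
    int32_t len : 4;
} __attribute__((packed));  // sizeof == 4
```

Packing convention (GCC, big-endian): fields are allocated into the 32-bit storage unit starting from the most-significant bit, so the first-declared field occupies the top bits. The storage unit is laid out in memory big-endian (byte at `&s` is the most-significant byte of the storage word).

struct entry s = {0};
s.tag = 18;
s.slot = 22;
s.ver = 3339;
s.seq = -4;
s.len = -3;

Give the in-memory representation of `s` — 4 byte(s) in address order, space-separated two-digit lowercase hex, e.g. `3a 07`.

92 da 17 cd

[27+:5] tag=18 & 0x1f = 0x12; word=0x90000000
[21+:6] slot=22 & 0x3f = 0x16; word=0x92c00000
[9+:12] ver=3339 & 0xfff = 0xd0b; word=0x92da1600
[4+:5] seq=-4 & 0x1f = 0x1c; word=0x92da17c0
[0+:4] len=-3 & 0xf = 0xd; word=0x92da17cd
word = 0x92da17cd → big-endian bytes:
  [0]=0x92  [1]=0xda  [2]=0x17  [3]=0xcd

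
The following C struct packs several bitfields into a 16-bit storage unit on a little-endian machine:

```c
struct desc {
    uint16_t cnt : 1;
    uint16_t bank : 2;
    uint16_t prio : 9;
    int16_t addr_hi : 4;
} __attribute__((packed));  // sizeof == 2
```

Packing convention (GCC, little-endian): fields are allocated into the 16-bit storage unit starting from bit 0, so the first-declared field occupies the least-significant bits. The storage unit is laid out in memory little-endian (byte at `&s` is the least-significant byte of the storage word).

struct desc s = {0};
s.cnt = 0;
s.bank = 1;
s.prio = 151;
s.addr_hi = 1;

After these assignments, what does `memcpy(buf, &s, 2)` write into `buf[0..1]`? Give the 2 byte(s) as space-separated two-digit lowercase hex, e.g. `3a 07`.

cnt (1b) val=0 bits=0x0 at bit 0: 0x0000
bank (2b) val=1 bits=0x1 at bit 1: 0x0002
prio (9b) val=151 bits=0x97 at bit 3: 0x04ba
addr_hi (4b) val=1 bits=0x1 at bit 12: 0x14ba
word = 0x14ba → little-endian bytes:
  [0]=0xba  [1]=0x14

ba 14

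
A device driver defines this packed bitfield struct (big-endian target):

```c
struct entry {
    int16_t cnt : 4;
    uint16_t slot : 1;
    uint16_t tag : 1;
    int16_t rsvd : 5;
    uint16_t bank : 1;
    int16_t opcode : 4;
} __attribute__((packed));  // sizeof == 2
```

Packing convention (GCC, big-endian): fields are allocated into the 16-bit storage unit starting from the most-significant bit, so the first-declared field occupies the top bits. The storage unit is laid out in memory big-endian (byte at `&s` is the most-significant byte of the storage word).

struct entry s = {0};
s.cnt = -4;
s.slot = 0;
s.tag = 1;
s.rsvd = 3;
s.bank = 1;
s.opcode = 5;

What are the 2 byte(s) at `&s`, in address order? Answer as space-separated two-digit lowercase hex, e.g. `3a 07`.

cnt:4 = -4 → 0xc << 12 → word 0xc000
slot:1 = 0 → 0x0 << 11 → word 0xc000
tag:1 = 1 → 0x1 << 10 → word 0xc400
rsvd:5 = 3 → 0x3 << 5 → word 0xc460
bank:1 = 1 → 0x1 << 4 → word 0xc470
opcode:4 = 5 → 0x5 << 0 → word 0xc475
word = 0xc475 → big-endian bytes:
  [0]=0xc4  [1]=0x75

c4 75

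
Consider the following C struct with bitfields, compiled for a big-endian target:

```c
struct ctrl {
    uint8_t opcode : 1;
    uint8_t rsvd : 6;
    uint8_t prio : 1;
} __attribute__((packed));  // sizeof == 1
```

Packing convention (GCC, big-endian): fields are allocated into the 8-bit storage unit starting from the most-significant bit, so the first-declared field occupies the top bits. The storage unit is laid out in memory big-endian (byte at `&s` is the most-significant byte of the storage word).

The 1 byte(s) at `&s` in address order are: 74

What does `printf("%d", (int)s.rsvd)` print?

[0]=0x74 (big-endian) → word 0x74
opcode [7+:1] = (word>>7) & 0x1 = 0
rsvd [1+:6] = (word>>1) & 0x3f = 58  ←
prio [0+:1] = (word>>0) & 0x1 = 0

58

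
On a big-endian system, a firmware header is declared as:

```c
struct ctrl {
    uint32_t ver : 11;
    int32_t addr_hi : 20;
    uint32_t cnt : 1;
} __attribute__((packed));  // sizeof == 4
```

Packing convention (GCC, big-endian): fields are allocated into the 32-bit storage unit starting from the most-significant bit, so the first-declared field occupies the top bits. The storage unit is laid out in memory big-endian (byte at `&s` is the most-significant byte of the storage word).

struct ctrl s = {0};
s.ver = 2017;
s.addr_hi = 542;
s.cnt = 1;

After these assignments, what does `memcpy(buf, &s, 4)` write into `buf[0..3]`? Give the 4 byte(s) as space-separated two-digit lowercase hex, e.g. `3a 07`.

ver:11 = 2017 → 0x7e1 << 21 → word 0xfc200000
addr_hi:20 = 542 → 0x21e << 1 → word 0xfc20043c
cnt:1 = 1 → 0x1 << 0 → word 0xfc20043d
word = 0xfc20043d → big-endian bytes:
  [0]=0xfc  [1]=0x20  [2]=0x04  [3]=0x3d

fc 20 04 3d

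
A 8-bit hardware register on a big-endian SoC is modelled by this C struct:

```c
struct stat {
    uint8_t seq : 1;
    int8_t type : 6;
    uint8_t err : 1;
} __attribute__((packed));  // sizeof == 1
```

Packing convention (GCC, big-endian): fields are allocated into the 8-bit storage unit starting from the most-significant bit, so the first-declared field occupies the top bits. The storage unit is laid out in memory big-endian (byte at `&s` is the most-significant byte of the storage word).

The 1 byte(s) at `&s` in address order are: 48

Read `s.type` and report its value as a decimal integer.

-28

[0]=0x48 (big-endian) → word 0x48
seq:1 @ bit 7 → (0x48>>7)&0x1 = 0x0
type:6 @ bit 1 → (0x48>>1)&0x3f = 0x24  ←
err:1 @ bit 0 → (0x48>>0)&0x1 = 0x0
type signed 6b, MSB=1: 36 - 64 = -28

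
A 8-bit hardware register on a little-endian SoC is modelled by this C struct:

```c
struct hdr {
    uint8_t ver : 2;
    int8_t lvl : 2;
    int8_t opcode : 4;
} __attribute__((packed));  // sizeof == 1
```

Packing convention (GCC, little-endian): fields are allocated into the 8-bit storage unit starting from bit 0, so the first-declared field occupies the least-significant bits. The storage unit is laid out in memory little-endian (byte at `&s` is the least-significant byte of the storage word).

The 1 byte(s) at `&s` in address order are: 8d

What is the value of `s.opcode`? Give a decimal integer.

-8

[0]=0x8d (little-endian) → word 0x8d
ver [0+:2] = (word>>0) & 0x3 = 1
lvl [2+:2] = (word>>2) & 0x3 = 3
opcode [4+:4] = (word>>4) & 0xf = 8  ←
opcode signed 4b, MSB=1: 8 - 16 = -8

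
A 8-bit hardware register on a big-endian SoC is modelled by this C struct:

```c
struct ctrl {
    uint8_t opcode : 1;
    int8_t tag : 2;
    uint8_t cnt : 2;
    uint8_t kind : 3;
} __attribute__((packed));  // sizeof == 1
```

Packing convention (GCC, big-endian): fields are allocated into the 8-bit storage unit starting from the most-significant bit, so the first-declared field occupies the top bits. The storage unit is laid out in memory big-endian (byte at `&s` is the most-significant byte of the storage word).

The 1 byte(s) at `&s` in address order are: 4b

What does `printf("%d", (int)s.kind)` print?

[0]=0x4b (big-endian) → word 0x4b
opcode [7+:1] = (word>>7) & 0x1 = 0
tag [5+:2] = (word>>5) & 0x3 = 2
cnt [3+:2] = (word>>3) & 0x3 = 1
kind [0+:3] = (word>>0) & 0x7 = 3  ←

3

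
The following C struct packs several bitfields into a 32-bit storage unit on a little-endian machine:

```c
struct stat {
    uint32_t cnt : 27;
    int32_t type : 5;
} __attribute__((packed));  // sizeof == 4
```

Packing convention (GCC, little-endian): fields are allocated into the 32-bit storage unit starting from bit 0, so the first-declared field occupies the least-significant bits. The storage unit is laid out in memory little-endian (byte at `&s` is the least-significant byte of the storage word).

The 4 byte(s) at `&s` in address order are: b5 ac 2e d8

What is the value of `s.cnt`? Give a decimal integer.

3058869

[0]=0xb5 [1]=0xac [2]=0x2e [3]=0xd8 (little-endian) → word 0xd82eacb5
cnt:27 @ bit 0 → (0xd82eacb5>>0)&0x7ffffff = 0x2eacb5  ←
type:5 @ bit 27 → (0xd82eacb5>>27)&0x1f = 0x1b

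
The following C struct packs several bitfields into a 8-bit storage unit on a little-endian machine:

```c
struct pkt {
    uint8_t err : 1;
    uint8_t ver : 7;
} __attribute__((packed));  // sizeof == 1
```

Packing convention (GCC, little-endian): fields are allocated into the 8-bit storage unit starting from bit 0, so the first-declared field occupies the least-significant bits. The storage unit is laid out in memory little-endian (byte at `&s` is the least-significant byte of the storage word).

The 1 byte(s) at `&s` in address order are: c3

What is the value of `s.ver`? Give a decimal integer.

[0]=0xc3 (little-endian) → word 0xc3
err [0+:1] = (word>>0) & 0x1 = 1
ver [1+:7] = (word>>1) & 0x7f = 97  ←

97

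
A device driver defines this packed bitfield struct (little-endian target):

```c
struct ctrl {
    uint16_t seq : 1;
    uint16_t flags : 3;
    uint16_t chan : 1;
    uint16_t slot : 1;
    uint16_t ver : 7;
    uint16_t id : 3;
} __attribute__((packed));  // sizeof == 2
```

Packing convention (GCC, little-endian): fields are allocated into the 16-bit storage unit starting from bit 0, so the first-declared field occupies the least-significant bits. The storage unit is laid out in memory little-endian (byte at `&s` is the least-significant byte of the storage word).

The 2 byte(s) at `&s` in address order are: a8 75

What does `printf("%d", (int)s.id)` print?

[0]=0xa8 [1]=0x75 (little-endian) → word 0x75a8
seq:1 @ bit 0 → (0x75a8>>0)&0x1 = 0x0
flags:3 @ bit 1 → (0x75a8>>1)&0x7 = 0x4
chan:1 @ bit 4 → (0x75a8>>4)&0x1 = 0x0
slot:1 @ bit 5 → (0x75a8>>5)&0x1 = 0x1
ver:7 @ bit 6 → (0x75a8>>6)&0x7f = 0x56
id:3 @ bit 13 → (0x75a8>>13)&0x7 = 0x3  ←

3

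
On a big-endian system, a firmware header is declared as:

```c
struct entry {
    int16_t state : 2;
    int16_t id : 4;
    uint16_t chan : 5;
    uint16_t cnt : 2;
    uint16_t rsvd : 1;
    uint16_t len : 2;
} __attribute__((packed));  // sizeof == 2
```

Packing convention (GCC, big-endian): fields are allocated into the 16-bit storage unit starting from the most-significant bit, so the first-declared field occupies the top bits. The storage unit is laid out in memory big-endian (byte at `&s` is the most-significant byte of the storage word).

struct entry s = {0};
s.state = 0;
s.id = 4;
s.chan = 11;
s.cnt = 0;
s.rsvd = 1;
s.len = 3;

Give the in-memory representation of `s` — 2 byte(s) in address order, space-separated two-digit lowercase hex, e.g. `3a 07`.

state:2 = 0 → 0x0 << 14 → word 0x0000
id:4 = 4 → 0x4 << 10 → word 0x1000
chan:5 = 11 → 0xb << 5 → word 0x1160
cnt:2 = 0 → 0x0 << 3 → word 0x1160
rsvd:1 = 1 → 0x1 << 2 → word 0x1164
len:2 = 3 → 0x3 << 0 → word 0x1167
word = 0x1167 → big-endian bytes:
  [0]=0x11  [1]=0x67

11 67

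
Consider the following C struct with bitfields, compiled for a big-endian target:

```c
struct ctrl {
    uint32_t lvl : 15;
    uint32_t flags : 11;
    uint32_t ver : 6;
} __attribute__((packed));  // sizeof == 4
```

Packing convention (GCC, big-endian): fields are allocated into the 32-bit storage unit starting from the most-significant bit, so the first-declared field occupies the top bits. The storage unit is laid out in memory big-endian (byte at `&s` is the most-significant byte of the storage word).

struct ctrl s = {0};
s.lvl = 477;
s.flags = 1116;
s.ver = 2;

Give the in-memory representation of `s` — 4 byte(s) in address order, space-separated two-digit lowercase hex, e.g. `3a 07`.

03 bb 17 02

lvl (15b) val=477 bits=0x1dd at bit 17: 0x03ba0000
flags (11b) val=1116 bits=0x45c at bit 6: 0x03bb1700
ver (6b) val=2 bits=0x2 at bit 0: 0x03bb1702
word = 0x03bb1702 → big-endian bytes:
  [0]=0x03  [1]=0xbb  [2]=0x17  [3]=0x02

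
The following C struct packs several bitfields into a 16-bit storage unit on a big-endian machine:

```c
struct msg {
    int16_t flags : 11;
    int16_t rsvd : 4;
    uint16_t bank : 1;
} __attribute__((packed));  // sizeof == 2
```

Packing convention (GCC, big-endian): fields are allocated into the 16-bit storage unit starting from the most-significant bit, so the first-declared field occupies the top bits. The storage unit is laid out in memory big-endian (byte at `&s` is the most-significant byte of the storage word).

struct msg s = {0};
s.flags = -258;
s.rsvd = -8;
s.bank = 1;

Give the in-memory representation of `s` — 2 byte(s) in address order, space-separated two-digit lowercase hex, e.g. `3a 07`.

flags:11 = -258 → 0x6fe << 5 → word 0xdfc0
rsvd:4 = -8 → 0x8 << 1 → word 0xdfd0
bank:1 = 1 → 0x1 << 0 → word 0xdfd1
word = 0xdfd1 → big-endian bytes:
  [0]=0xdf  [1]=0xd1

df d1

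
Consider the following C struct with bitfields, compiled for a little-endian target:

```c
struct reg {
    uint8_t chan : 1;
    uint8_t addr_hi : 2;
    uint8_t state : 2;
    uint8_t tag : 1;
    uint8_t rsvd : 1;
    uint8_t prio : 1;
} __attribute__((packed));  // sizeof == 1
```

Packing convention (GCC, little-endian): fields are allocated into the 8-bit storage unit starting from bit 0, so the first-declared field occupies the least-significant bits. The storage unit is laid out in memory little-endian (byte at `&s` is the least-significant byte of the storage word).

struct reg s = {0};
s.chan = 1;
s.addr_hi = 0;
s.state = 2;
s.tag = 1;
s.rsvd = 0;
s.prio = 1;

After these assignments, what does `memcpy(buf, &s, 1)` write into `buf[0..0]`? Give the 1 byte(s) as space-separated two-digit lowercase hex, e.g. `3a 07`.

b1

chan (1b) val=1 bits=0x1 at bit 0: 0x01
addr_hi (2b) val=0 bits=0x0 at bit 1: 0x01
state (2b) val=2 bits=0x2 at bit 3: 0x11
tag (1b) val=1 bits=0x1 at bit 5: 0x31
rsvd (1b) val=0 bits=0x0 at bit 6: 0x31
prio (1b) val=1 bits=0x1 at bit 7: 0xb1
word = 0xb1 → little-endian bytes:
  [0]=0xb1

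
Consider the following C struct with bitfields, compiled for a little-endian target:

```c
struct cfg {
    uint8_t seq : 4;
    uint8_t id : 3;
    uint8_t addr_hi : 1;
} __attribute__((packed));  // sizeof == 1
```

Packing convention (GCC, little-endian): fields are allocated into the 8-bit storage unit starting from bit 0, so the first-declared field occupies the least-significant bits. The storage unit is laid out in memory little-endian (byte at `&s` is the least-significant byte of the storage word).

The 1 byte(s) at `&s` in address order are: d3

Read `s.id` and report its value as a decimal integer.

5

[0]=0xd3 (little-endian) → word 0xd3
seq [0+:4] = (word>>0) & 0xf = 3
id [4+:3] = (word>>4) & 0x7 = 5  ←
addr_hi [7+:1] = (word>>7) & 0x1 = 1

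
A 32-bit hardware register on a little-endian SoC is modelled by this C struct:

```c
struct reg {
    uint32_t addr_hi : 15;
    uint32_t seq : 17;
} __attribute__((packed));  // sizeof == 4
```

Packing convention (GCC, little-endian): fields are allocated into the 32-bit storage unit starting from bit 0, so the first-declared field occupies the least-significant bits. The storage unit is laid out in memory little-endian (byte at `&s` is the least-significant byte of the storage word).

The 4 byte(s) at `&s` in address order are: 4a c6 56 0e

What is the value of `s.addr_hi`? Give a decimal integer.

17994

[0]=0x4a [1]=0xc6 [2]=0x56 [3]=0x0e (little-endian) → word 0x0e56c64a
addr_hi:15 @ bit 0 → (0x0e56c64a>>0)&0x7fff = 0x464a  ←
seq:17 @ bit 15 → (0x0e56c64a>>15)&0x1ffff = 0x1cad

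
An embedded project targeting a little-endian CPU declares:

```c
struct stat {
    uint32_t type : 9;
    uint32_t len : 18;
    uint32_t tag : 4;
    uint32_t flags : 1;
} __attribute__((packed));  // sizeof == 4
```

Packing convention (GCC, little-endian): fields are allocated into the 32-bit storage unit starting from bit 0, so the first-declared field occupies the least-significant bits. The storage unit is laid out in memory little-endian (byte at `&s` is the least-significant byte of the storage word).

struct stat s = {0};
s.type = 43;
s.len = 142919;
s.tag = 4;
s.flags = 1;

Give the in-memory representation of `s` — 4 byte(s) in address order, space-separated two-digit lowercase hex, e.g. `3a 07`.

type:9 = 43 → 0x2b << 0 → word 0x0000002b
len:18 = 142919 → 0x22e47 << 9 → word 0x045c8e2b
tag:4 = 4 → 0x4 << 27 → word 0x245c8e2b
flags:1 = 1 → 0x1 << 31 → word 0xa45c8e2b
word = 0xa45c8e2b → little-endian bytes:
  [0]=0x2b  [1]=0x8e  [2]=0x5c  [3]=0xa4

2b 8e 5c a4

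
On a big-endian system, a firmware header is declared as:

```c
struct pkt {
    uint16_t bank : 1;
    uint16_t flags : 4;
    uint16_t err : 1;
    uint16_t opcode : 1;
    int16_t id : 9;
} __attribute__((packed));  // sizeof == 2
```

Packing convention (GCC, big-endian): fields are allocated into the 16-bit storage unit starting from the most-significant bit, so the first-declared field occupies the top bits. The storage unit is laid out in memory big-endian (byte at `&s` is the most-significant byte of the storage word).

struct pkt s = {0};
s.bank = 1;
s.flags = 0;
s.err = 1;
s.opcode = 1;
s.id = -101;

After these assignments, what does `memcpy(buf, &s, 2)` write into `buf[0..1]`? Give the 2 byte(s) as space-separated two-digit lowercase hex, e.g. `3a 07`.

87 9b

bank:1 = 1 → 0x1 << 15 → word 0x8000
flags:4 = 0 → 0x0 << 11 → word 0x8000
err:1 = 1 → 0x1 << 10 → word 0x8400
opcode:1 = 1 → 0x1 << 9 → word 0x8600
id:9 = -101 → 0x19b << 0 → word 0x879b
word = 0x879b → big-endian bytes:
  [0]=0x87  [1]=0x9b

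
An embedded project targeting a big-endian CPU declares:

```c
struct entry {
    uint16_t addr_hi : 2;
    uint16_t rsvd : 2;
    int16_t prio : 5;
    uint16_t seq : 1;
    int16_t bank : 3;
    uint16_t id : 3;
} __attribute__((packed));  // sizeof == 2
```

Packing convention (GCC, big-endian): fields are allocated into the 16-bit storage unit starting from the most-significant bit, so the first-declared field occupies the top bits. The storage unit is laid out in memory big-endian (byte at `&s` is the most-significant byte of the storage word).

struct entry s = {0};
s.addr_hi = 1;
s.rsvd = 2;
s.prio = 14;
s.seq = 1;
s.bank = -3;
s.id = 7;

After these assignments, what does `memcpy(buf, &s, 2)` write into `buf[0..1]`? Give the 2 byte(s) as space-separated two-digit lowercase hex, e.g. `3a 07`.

67 6f

addr_hi:2 = 1 → 0x1 << 14 → word 0x4000
rsvd:2 = 2 → 0x2 << 12 → word 0x6000
prio:5 = 14 → 0xe << 7 → word 0x6700
seq:1 = 1 → 0x1 << 6 → word 0x6740
bank:3 = -3 → 0x5 << 3 → word 0x6768
id:3 = 7 → 0x7 << 0 → word 0x676f
word = 0x676f → big-endian bytes:
  [0]=0x67  [1]=0x6f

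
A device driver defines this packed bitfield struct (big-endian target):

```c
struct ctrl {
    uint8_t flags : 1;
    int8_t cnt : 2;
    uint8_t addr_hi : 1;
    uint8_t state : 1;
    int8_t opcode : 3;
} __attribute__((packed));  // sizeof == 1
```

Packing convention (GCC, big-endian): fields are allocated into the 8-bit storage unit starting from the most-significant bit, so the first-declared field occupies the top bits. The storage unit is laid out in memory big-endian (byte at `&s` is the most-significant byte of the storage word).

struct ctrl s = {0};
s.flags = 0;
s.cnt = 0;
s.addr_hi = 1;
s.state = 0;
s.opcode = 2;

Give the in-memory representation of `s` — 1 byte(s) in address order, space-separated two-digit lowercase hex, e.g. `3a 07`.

12

flags:1 = 0 → 0x0 << 7 → word 0x00
cnt:2 = 0 → 0x0 << 5 → word 0x00
addr_hi:1 = 1 → 0x1 << 4 → word 0x10
state:1 = 0 → 0x0 << 3 → word 0x10
opcode:3 = 2 → 0x2 << 0 → word 0x12
word = 0x12 → big-endian bytes:
  [0]=0x12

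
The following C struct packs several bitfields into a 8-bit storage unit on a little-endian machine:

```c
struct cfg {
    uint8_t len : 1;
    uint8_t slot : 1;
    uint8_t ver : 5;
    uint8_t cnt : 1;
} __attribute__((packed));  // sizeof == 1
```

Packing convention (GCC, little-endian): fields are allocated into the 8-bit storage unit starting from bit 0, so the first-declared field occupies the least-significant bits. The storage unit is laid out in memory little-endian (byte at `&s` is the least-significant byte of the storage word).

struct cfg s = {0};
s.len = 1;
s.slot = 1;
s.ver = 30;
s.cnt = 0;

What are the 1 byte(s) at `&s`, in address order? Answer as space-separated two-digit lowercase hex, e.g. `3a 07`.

7b

[0+:1] len=1 & 0x1 = 0x1; word=0x01
[1+:1] slot=1 & 0x1 = 0x1; word=0x03
[2+:5] ver=30 & 0x1f = 0x1e; word=0x7b
[7+:1] cnt=0 & 0x1 = 0x0; word=0x7b
word = 0x7b → little-endian bytes:
  [0]=0x7b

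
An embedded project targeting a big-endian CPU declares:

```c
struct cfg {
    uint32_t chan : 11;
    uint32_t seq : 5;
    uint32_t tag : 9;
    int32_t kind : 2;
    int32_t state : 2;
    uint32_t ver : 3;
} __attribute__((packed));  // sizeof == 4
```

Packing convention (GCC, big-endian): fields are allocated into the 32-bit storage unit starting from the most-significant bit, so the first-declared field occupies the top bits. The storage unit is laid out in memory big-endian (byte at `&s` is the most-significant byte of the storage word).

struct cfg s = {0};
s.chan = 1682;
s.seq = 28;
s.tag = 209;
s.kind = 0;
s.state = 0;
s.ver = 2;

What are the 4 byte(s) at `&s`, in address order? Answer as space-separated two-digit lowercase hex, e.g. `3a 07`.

d2 5c 68 82

chan (11b) val=1682 bits=0x692 at bit 21: 0xd2400000
seq (5b) val=28 bits=0x1c at bit 16: 0xd25c0000
tag (9b) val=209 bits=0xd1 at bit 7: 0xd25c6880
kind (2b) val=0 bits=0x0 at bit 5: 0xd25c6880
state (2b) val=0 bits=0x0 at bit 3: 0xd25c6880
ver (3b) val=2 bits=0x2 at bit 0: 0xd25c6882
word = 0xd25c6882 → big-endian bytes:
  [0]=0xd2  [1]=0x5c  [2]=0x68  [3]=0x82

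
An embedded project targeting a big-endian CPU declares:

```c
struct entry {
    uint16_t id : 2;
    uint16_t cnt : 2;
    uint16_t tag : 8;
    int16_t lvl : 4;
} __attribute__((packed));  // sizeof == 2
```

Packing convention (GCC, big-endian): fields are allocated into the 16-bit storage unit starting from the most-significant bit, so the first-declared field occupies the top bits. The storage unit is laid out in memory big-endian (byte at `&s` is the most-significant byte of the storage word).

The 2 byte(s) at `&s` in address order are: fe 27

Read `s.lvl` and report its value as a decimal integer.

[0]=0xfe [1]=0x27 (big-endian) → word 0xfe27
id [14+:2] = (word>>14) & 0x3 = 3
cnt [12+:2] = (word>>12) & 0x3 = 3
tag [4+:8] = (word>>4) & 0xff = 226
lvl [0+:4] = (word>>0) & 0xf = 7  ←
lvl signed 4b, MSB=0: value = 7

7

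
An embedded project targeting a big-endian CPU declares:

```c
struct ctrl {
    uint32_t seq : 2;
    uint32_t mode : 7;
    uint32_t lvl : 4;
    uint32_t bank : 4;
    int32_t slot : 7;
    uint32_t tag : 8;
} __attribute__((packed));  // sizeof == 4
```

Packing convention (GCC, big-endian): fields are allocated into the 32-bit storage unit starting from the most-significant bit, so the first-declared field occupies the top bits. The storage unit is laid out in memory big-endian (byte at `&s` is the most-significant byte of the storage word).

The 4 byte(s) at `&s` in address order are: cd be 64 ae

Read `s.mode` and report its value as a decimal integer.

[0]=0xcd [1]=0xbe [2]=0x64 [3]=0xae (big-endian) → word 0xcdbe64ae
seq [30+:2] = (word>>30) & 0x3 = 3
mode [23+:7] = (word>>23) & 0x7f = 27  ←
lvl [19+:4] = (word>>19) & 0xf = 7
bank [15+:4] = (word>>15) & 0xf = 12
slot [8+:7] = (word>>8) & 0x7f = 100
tag [0+:8] = (word>>0) & 0xff = 174

27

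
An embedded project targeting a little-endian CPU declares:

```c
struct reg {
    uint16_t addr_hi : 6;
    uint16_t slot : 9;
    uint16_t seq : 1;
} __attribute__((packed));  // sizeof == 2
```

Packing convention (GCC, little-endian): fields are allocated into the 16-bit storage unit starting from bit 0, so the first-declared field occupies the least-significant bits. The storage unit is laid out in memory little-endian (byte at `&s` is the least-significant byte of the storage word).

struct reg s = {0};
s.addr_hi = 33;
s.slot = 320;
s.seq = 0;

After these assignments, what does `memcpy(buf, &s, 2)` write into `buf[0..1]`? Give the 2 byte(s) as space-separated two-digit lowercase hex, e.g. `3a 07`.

addr_hi (6b) val=33 bits=0x21 at bit 0: 0x0021
slot (9b) val=320 bits=0x140 at bit 6: 0x5021
seq (1b) val=0 bits=0x0 at bit 15: 0x5021
word = 0x5021 → little-endian bytes:
  [0]=0x21  [1]=0x50

21 50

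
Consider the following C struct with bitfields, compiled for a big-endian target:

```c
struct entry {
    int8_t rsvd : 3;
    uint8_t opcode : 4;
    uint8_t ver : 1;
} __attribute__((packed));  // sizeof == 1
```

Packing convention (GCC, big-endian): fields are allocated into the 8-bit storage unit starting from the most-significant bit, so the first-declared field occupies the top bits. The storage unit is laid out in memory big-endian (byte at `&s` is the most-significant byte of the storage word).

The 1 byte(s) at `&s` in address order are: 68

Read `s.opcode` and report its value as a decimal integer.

[0]=0x68 (big-endian) → word 0x68
rsvd:3 @ bit 5 → (0x68>>5)&0x7 = 0x3
opcode:4 @ bit 1 → (0x68>>1)&0xf = 0x4  ←
ver:1 @ bit 0 → (0x68>>0)&0x1 = 0x0

4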